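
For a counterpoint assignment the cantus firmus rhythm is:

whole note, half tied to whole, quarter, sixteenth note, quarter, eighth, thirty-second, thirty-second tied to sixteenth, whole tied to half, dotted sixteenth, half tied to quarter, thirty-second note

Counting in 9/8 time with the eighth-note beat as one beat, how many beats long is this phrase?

45.5

One eighth-note beat = 4 thirty-second notes.
In thirty-second notes: whole note = 32; half tied to whole (half + whole) = 48; quarter = 8; sixteenth note = 2; quarter = 8; eighth = 4; thirty-second = 1; thirty-second tied to sixteenth (thirty-second + sixteenth) = 3; whole tied to half (whole + half) = 48; dotted sixteenth = 3; half tied to quarter (half + quarter) = 24; thirty-second note = 1.
Altogether 32 + 48 + 8 + 2 + 8 + 4 + 1 + 3 + 48 + 3 + 24 + 1 = 182.
182 ÷ 4 = 45.5 beats.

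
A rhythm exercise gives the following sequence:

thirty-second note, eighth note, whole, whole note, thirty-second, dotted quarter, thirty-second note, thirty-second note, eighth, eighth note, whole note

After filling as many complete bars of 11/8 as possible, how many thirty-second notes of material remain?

One bar of 11/8 = 44 thirty-second notes.
Working in thirty-second notes: thirty-second note = 1; eighth note = 4; whole = 32; whole note = 32; thirty-second = 1; dotted quarter = 12; thirty-second note = 1; thirty-second note = 1; eighth = 4; eighth note = 4; whole note = 32.
Total: 1 + 4 + 32 + 32 + 1 + 12 + 1 + 1 + 4 + 4 + 32 = 124.
124 ÷ 44 = 2 complete bars with 36 thirty-second notes remaining.

36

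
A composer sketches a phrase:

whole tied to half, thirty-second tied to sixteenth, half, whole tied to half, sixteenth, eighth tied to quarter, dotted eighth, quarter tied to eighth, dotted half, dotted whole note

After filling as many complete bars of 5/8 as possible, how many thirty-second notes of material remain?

One bar of 5/8 = 20 thirty-second notes.
Express everything in thirty-second notes: whole tied to half (whole + half) = 48; thirty-second tied to sixteenth (thirty-second + sixteenth) = 3; half = 16; whole tied to half (whole + half) = 48; sixteenth = 2; eighth tied to quarter (eighth + quarter) = 12; dotted eighth = 6; quarter tied to eighth (quarter + eighth) = 12; dotted half = 24; dotted whole note = 48.
Sum: 48 + 3 + 16 + 48 + 2 + 12 + 6 + 12 + 24 + 48 = 219.
219 ÷ 20 = 10 complete bars with 19 thirty-second notes remaining.

19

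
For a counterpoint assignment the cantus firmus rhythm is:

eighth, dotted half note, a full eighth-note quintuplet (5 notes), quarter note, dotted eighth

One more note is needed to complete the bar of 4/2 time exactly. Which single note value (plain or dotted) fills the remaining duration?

dotted eighth note

The bar of 4/2 = 32 sixteenth notes.
Working in sixteenth notes: eighth = 2; dotted half note = 12; a full eighth-note quintuplet (5 notes) (five quintuplet eighths span one half) = 8; quarter note = 4; dotted eighth = 3.
Sum: 2 + 12 + 8 + 4 + 3 = 29.
Remaining: 32 − 29 = 3 sixteenth notes, which is a dotted eighth note.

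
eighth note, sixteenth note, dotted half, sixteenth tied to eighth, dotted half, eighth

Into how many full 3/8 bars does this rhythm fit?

5

One bar of 3/8 = 6 sixteenth notes.
Each duration in sixteenth notes: eighth note = 2; sixteenth note = 1; dotted half = 12; sixteenth tied to eighth (sixteenth + eighth) = 3; dotted half = 12; eighth = 2.
Total: 2 + 1 + 12 + 3 + 12 + 2 = 32.
32 ÷ 6 = 5 complete bars with 2 left over.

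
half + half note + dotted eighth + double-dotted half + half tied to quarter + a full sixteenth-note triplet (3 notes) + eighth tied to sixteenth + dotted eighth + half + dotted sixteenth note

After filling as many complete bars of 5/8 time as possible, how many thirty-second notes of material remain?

5

One bar of 5/8 = 20 thirty-second notes.
Each duration in thirty-second notes: half = 16; half note = 16; dotted eighth = 6; double-dotted half = 28; half tied to quarter (half + quarter) = 24; a full sixteenth-note triplet (3 notes) (three triplet sixteenths span one eighth) = 4; eighth tied to sixteenth (eighth + sixteenth) = 6; dotted eighth = 6; half = 16; dotted sixteenth note = 3.
Altogether 16 + 16 + 6 + 28 + 24 + 4 + 6 + 6 + 16 + 3 = 125.
125 ÷ 20 = 6 complete bars with 5 thirty-second notes remaining.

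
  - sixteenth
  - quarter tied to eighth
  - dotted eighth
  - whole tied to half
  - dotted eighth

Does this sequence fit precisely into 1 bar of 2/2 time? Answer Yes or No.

No

One bar of 2/2 = 16 sixteenth notes.
Each duration in sixteenth notes: sixteenth = 1; quarter tied to eighth (quarter + eighth) = 6; dotted eighth = 3; whole tied to half (whole + half) = 24; dotted eighth = 3.
Altogether 1 + 6 + 3 + 24 + 3 = 37.
37 exceeds 16, so the answer is No.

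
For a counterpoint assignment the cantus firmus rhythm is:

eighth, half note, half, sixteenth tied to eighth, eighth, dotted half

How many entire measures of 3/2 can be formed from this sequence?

1

One bar of 3/2 = 24 sixteenth notes.
Each duration in sixteenth notes: eighth = 2; half note = 8; half = 8; sixteenth tied to eighth (sixteenth + eighth) = 3; eighth = 2; dotted half = 12.
Sum: 2 + 8 + 8 + 3 + 2 + 12 = 35.
35 ÷ 24 = 1 complete bar with 11 left over.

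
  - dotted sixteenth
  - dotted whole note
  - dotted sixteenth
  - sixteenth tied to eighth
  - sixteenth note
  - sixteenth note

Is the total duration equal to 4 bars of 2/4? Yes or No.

Yes

One bar of 2/4 = 16 thirty-second notes, so 4 bars = 64.
Express everything in thirty-second notes: dotted sixteenth = 3; dotted whole note = 48; dotted sixteenth = 3; sixteenth tied to eighth (sixteenth + eighth) = 6; sixteenth note = 2; sixteenth note = 2.
Adding: 3 + 48 + 3 + 6 + 2 + 2 = 64.
64 equals 64, so the answer is Yes.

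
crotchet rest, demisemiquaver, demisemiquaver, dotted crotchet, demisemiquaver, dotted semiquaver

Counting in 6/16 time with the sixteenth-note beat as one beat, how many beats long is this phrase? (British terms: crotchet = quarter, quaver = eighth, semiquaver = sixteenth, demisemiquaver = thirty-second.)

One sixteenth-note beat = 2 thirty-second notes.
Each duration in thirty-second notes: crotchet rest = 8; demisemiquaver = 1; demisemiquaver = 1; dotted crotchet = 12; demisemiquaver = 1; dotted semiquaver = 3.
Altogether 8 + 1 + 1 + 12 + 1 + 3 = 26.
26 ÷ 2 = 13 beats.

13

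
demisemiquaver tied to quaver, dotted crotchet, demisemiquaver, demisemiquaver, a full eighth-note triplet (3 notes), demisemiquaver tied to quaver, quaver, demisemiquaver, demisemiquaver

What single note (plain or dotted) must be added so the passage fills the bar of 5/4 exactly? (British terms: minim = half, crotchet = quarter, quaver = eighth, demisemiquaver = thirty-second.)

The bar of 5/4 = 40 thirty-second notes.
Each duration in thirty-second notes: demisemiquaver tied to quaver (demisemiquaver + quaver) = 5; dotted crotchet = 12; demisemiquaver = 1; demisemiquaver = 1; a full eighth-note triplet (3 notes) (three triplet eighths span one quarter) = 8; demisemiquaver tied to quaver (demisemiquaver + quaver) = 5; quaver = 4; demisemiquaver = 1; demisemiquaver = 1.
Altogether 5 + 12 + 1 + 1 + 8 + 5 + 4 + 1 + 1 = 38.
Remaining: 40 − 38 = 2 thirty-second notes, which is a sixteenth note.

sixteenth note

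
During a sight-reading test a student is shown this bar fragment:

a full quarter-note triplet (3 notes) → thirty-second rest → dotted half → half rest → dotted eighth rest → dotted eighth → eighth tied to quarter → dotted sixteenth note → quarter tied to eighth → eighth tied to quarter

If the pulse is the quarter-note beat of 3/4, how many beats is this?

One quarter-note beat = 8 thirty-second notes.
Convert each value to thirty-second notes: a full quarter-note triplet (3 notes) (three triplet quarters span one half) = 16; thirty-second rest = 1; dotted half = 24; half rest = 16; dotted eighth rest = 6; dotted eighth = 6; eighth tied to quarter (eighth + quarter) = 12; dotted sixteenth note = 3; quarter tied to eighth (quarter + eighth) = 12; eighth tied to quarter (eighth + quarter) = 12.
Sum: 16 + 1 + 24 + 16 + 6 + 6 + 12 + 3 + 12 + 12 = 108.
108 ÷ 8 = 13.5 beats.

13.5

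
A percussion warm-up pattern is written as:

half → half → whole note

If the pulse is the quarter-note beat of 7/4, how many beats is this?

8

One quarter-note beat = 2 eighth notes.
Each duration in eighth notes: half = 4; half = 4; whole note = 8.
Adding: 4 + 4 + 8 = 16.
16 ÷ 2 = 8 beats.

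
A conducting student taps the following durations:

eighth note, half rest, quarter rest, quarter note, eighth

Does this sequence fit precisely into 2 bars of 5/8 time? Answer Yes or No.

Yes

One bar of 5/8 = 5 eighth notes, so 2 bars = 10.
Each duration in eighth notes: eighth note = 1; half rest = 4; quarter rest = 2; quarter note = 2; eighth = 1.
Sum: 1 + 4 + 2 + 2 + 1 = 10.
10 equals 10, so the answer is Yes.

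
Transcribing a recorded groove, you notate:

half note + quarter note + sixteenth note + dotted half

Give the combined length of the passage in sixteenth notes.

25

Each duration in sixteenth notes: half note = 8; quarter note = 4; sixteenth note = 1; dotted half = 12.
Altogether 8 + 4 + 1 + 12 = 25 sixteenth notes.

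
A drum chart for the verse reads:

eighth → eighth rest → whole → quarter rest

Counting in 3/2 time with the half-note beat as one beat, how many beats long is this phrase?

One half-note beat = 4 eighth notes.
Convert each value to eighth notes: eighth = 1; eighth rest = 1; whole = 8; quarter rest = 2.
Altogether 1 + 1 + 8 + 2 = 12.
12 ÷ 4 = 3 beats.

3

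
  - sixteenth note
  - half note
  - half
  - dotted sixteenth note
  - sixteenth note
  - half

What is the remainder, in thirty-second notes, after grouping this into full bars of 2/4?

7

One bar of 2/4 = 16 thirty-second notes.
Express everything in thirty-second notes: sixteenth note = 2; half note = 16; half = 16; dotted sixteenth note = 3; sixteenth note = 2; half = 16.
Total: 2 + 16 + 16 + 3 + 2 + 16 = 55.
55 ÷ 16 = 3 complete bars with 7 thirty-second notes remaining.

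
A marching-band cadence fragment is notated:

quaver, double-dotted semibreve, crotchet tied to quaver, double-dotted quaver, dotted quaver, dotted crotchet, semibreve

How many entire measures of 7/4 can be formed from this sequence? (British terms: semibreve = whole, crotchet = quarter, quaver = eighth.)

One bar of 7/4 = 56 thirty-second notes.
Convert each value to thirty-second notes: quaver = 4; double-dotted semibreve = 56; crotchet tied to quaver (crotchet + quaver) = 12; double-dotted quaver = 7; dotted quaver = 6; dotted crotchet = 12; semibreve = 32.
Altogether 4 + 56 + 12 + 7 + 6 + 12 + 32 = 129.
129 ÷ 56 = 2 complete bars with 17 left over.

2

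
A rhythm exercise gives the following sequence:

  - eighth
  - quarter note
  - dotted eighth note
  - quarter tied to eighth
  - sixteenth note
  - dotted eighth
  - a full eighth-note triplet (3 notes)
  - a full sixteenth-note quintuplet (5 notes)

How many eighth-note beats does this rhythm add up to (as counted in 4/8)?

13.5

One eighth-note beat = 2 sixteenth notes.
Express everything in sixteenth notes: eighth = 2; quarter note = 4; dotted eighth note = 3; quarter tied to eighth (quarter + eighth) = 6; sixteenth note = 1; dotted eighth = 3; a full eighth-note triplet (3 notes) (three triplet eighths span one quarter) = 4; a full sixteenth-note quintuplet (5 notes) (five quintuplet sixteenths span one quarter) = 4.
Altogether 2 + 4 + 3 + 6 + 1 + 3 + 4 + 4 = 27.
27 ÷ 2 = 13.5 beats.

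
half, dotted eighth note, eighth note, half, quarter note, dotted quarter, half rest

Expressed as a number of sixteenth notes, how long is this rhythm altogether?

39

Working in sixteenth notes: half = 8; dotted eighth note = 3; eighth note = 2; half = 8; quarter note = 4; dotted quarter = 6; half rest = 8.
Sum: 8 + 3 + 2 + 8 + 4 + 6 + 8 = 39 sixteenth notes.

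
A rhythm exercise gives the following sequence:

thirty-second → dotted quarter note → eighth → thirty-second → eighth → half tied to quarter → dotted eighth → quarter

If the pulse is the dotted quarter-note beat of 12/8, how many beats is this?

One dotted quarter-note beat = 12 thirty-second notes.
Express everything in thirty-second notes: thirty-second = 1; dotted quarter note = 12; eighth = 4; thirty-second = 1; eighth = 4; half tied to quarter (half + quarter) = 24; dotted eighth = 6; quarter = 8.
Total: 1 + 12 + 4 + 1 + 4 + 24 + 6 + 8 = 60.
60 ÷ 12 = 5 beats.

5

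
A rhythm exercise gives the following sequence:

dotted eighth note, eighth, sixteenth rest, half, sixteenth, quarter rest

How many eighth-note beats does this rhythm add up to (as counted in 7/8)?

9.5

One eighth-note beat = 2 sixteenth notes.
In sixteenth notes: dotted eighth note = 3; eighth = 2; sixteenth rest = 1; half = 8; sixteenth = 1; quarter rest = 4.
Sum: 3 + 2 + 1 + 8 + 1 + 4 = 19.
19 ÷ 2 = 9.5 beats.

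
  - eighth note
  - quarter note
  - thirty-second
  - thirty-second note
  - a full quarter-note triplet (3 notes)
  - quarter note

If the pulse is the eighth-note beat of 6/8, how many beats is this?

9.5

One eighth-note beat = 4 thirty-second notes.
Working in thirty-second notes: eighth note = 4; quarter note = 8; thirty-second = 1; thirty-second note = 1; a full quarter-note triplet (3 notes) (three triplet quarters span one half) = 16; quarter note = 8.
Sum: 4 + 8 + 1 + 1 + 16 + 8 = 38.
38 ÷ 4 = 9.5 beats.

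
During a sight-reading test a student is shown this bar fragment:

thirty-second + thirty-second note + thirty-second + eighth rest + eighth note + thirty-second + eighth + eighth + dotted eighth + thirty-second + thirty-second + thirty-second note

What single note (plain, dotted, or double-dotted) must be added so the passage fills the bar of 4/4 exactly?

dotted sixteenth note

The bar of 4/4 = 32 thirty-second notes.
Working in thirty-second notes: thirty-second = 1; thirty-second note = 1; thirty-second = 1; eighth rest = 4; eighth note = 4; thirty-second = 1; eighth = 4; eighth = 4; dotted eighth = 6; thirty-second = 1; thirty-second = 1; thirty-second note = 1.
Adding: 1 + 1 + 1 + 4 + 4 + 1 + 4 + 4 + 6 + 1 + 1 + 1 = 29.
Remaining: 32 − 29 = 3 thirty-second notes, which is a dotted sixteenth note.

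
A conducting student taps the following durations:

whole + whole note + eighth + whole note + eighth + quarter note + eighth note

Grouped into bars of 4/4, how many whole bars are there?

One bar of 4/4 = 8 eighth notes.
Working in eighth notes: whole = 8; whole note = 8; eighth = 1; whole note = 8; eighth = 1; quarter note = 2; eighth note = 1.
Adding: 8 + 8 + 1 + 8 + 1 + 2 + 1 = 29.
29 ÷ 8 = 3 complete bars with 5 left over.

3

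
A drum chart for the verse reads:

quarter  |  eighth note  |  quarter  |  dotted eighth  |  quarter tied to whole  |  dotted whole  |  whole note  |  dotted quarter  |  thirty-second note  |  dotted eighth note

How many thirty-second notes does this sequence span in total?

Working in thirty-second notes: quarter = 8; eighth note = 4; quarter = 8; dotted eighth = 6; quarter tied to whole (quarter + whole) = 40; dotted whole = 48; whole note = 32; dotted quarter = 12; thirty-second note = 1; dotted eighth note = 6.
Altogether 8 + 4 + 8 + 6 + 40 + 48 + 32 + 12 + 1 + 6 = 165 thirty-second notes.

165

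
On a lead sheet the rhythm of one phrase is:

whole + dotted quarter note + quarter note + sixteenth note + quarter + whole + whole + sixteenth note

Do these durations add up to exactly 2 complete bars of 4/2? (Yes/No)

Yes

One bar of 4/2 = 32 sixteenth notes, so 2 bars = 64.
Each duration in sixteenth notes: whole = 16; dotted quarter note = 6; quarter note = 4; sixteenth note = 1; quarter = 4; whole = 16; whole = 16; sixteenth note = 1.
Sum: 16 + 6 + 4 + 1 + 4 + 16 + 16 + 1 = 64.
64 equals 64, so the answer is Yes.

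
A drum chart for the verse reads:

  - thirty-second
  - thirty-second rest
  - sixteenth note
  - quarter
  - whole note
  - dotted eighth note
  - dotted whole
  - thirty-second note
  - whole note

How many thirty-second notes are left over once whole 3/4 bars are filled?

11

One bar of 3/4 = 24 thirty-second notes.
Working in thirty-second notes: thirty-second = 1; thirty-second rest = 1; sixteenth note = 2; quarter = 8; whole note = 32; dotted eighth note = 6; dotted whole = 48; thirty-second note = 1; whole note = 32.
Total: 1 + 1 + 2 + 8 + 32 + 6 + 48 + 1 + 32 = 131.
131 ÷ 24 = 5 complete bars with 11 thirty-second notes remaining.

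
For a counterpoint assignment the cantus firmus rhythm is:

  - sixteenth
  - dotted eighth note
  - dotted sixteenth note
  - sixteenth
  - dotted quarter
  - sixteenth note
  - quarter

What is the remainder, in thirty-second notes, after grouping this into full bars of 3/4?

One bar of 3/4 = 24 thirty-second notes.
In thirty-second notes: sixteenth = 2; dotted eighth note = 6; dotted sixteenth note = 3; sixteenth = 2; dotted quarter = 12; sixteenth note = 2; quarter = 8.
Sum: 2 + 6 + 3 + 2 + 12 + 2 + 8 = 35.
35 ÷ 24 = 1 complete bar with 11 thirty-second notes remaining.

11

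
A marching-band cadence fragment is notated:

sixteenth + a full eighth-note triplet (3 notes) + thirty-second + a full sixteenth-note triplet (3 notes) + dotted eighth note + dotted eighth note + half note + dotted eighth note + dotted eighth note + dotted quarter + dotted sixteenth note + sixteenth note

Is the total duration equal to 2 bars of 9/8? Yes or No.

One bar of 9/8 = 36 thirty-second notes, so 2 bars = 72.
Express everything in thirty-second notes: sixteenth = 2; a full eighth-note triplet (3 notes) (three triplet eighths span one quarter) = 8; thirty-second = 1; a full sixteenth-note triplet (3 notes) (three triplet sixteenths span one eighth) = 4; dotted eighth note = 6; dotted eighth note = 6; half note = 16; dotted eighth note = 6; dotted eighth note = 6; dotted quarter = 12; dotted sixteenth note = 3; sixteenth note = 2.
Altogether 2 + 8 + 1 + 4 + 6 + 6 + 16 + 6 + 6 + 12 + 3 + 2 = 72.
72 equals 72, so the answer is Yes.

Yes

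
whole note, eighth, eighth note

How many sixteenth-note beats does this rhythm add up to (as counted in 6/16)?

One sixteenth-note beat = 2 thirty-second notes.
Working in thirty-second notes: whole note = 32; eighth = 4; eighth note = 4.
Sum: 32 + 4 + 4 = 40.
40 ÷ 2 = 20 beats.

20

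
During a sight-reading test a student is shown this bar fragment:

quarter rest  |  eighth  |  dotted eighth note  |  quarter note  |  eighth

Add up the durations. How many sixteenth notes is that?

15

Each duration in sixteenth notes: quarter rest = 4; eighth = 2; dotted eighth note = 3; quarter note = 4; eighth = 2.
Adding: 4 + 2 + 3 + 4 + 2 = 15 sixteenth notes.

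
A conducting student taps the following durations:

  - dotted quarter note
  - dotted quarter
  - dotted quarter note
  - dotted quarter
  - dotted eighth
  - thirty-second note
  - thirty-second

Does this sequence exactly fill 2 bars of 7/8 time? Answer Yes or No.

One bar of 7/8 = 28 thirty-second notes, so 2 bars = 56.
Each duration in thirty-second notes: dotted quarter note = 12; dotted quarter = 12; dotted quarter note = 12; dotted quarter = 12; dotted eighth = 6; thirty-second note = 1; thirty-second = 1.
Total: 12 + 12 + 12 + 12 + 6 + 1 + 1 = 56.
56 equals 56, so the answer is Yes.

Yes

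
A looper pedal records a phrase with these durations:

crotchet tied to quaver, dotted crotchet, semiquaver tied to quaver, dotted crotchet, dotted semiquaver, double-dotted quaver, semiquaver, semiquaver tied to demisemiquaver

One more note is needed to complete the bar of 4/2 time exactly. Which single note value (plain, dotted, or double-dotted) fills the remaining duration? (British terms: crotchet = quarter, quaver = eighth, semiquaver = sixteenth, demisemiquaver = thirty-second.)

double-dotted eighth note

The bar of 4/2 = 64 thirty-second notes.
Express everything in thirty-second notes: crotchet tied to quaver (crotchet + quaver) = 12; dotted crotchet = 12; semiquaver tied to quaver (semiquaver + quaver) = 6; dotted crotchet = 12; dotted semiquaver = 3; double-dotted quaver = 7; semiquaver = 2; semiquaver tied to demisemiquaver (semiquaver + demisemiquaver) = 3.
Altogether 12 + 12 + 6 + 12 + 3 + 7 + 2 + 3 = 57.
Remaining: 64 − 57 = 7 thirty-second notes, which is a double-dotted eighth note.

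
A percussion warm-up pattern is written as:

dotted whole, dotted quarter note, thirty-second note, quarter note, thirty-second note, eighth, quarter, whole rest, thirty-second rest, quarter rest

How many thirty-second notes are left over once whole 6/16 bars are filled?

One bar of 6/16 = 12 thirty-second notes.
Express everything in thirty-second notes: dotted whole = 48; dotted quarter note = 12; thirty-second note = 1; quarter note = 8; thirty-second note = 1; eighth = 4; quarter = 8; whole rest = 32; thirty-second rest = 1; quarter rest = 8.
Altogether 48 + 12 + 1 + 8 + 1 + 4 + 8 + 32 + 1 + 8 = 123.
123 ÷ 12 = 10 complete bars with 3 thirty-second notes remaining.

3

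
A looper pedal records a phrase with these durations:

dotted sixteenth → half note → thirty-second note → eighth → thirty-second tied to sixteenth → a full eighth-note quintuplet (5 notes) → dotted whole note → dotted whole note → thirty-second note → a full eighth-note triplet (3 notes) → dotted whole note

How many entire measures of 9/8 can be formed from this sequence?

5

One bar of 9/8 = 36 thirty-second notes.
Express everything in thirty-second notes: dotted sixteenth = 3; half note = 16; thirty-second note = 1; eighth = 4; thirty-second tied to sixteenth (thirty-second + sixteenth) = 3; a full eighth-note quintuplet (5 notes) (five quintuplet eighths span one half) = 16; dotted whole note = 48; dotted whole note = 48; thirty-second note = 1; a full eighth-note triplet (3 notes) (three triplet eighths span one quarter) = 8; dotted whole note = 48.
Total: 3 + 16 + 1 + 4 + 3 + 16 + 48 + 48 + 1 + 8 + 48 = 196.
196 ÷ 36 = 5 complete bars with 16 left over.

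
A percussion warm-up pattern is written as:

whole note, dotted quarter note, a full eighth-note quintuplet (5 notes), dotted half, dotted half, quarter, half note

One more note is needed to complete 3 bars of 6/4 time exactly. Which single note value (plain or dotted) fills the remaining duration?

3 bars of 6/4 = 36 eighth notes.
Convert each value to eighth notes: whole note = 8; dotted quarter note = 3; a full eighth-note quintuplet (5 notes) (five quintuplet eighths span one half) = 4; dotted half = 6; dotted half = 6; quarter = 2; half note = 4.
Altogether 8 + 3 + 4 + 6 + 6 + 2 + 4 = 33.
Remaining: 36 − 33 = 3 eighth notes, which is a dotted quarter note.

dotted quarter note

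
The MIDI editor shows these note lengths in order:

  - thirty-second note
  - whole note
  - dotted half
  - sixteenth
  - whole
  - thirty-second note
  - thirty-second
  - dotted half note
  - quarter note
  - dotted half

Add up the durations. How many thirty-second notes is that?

149

Working in thirty-second notes: thirty-second note = 1; whole note = 32; dotted half = 24; sixteenth = 2; whole = 32; thirty-second note = 1; thirty-second = 1; dotted half note = 24; quarter note = 8; dotted half = 24.
Altogether 1 + 32 + 24 + 2 + 32 + 1 + 1 + 24 + 8 + 24 = 149 thirty-second notes.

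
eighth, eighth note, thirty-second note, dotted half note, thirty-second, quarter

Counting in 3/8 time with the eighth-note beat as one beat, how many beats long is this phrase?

One eighth-note beat = 4 thirty-second notes.
Convert each value to thirty-second notes: eighth = 4; eighth note = 4; thirty-second note = 1; dotted half note = 24; thirty-second = 1; quarter = 8.
Sum: 4 + 4 + 1 + 24 + 1 + 8 = 42.
42 ÷ 4 = 10.5 beats.

10.5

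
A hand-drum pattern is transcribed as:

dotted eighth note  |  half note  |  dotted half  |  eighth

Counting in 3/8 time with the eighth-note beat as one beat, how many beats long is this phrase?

One eighth-note beat = 2 sixteenth notes.
In sixteenth notes: dotted eighth note = 3; half note = 8; dotted half = 12; eighth = 2.
Sum: 3 + 8 + 12 + 2 = 25.
25 ÷ 2 = 12.5 beats.

12.5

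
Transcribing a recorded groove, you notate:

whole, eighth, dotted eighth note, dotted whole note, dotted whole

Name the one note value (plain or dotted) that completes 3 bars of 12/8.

dotted eighth note

3 bars of 12/8 = 72 sixteenth notes.
Express everything in sixteenth notes: whole = 16; eighth = 2; dotted eighth note = 3; dotted whole note = 24; dotted whole = 24.
Adding: 16 + 2 + 3 + 24 + 24 = 69.
Remaining: 72 − 69 = 3 sixteenth notes, which is a dotted eighth note.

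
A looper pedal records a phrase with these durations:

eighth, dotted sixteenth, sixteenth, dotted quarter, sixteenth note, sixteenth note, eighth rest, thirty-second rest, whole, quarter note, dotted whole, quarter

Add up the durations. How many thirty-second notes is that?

126

Express everything in thirty-second notes: eighth = 4; dotted sixteenth = 3; sixteenth = 2; dotted quarter = 12; sixteenth note = 2; sixteenth note = 2; eighth rest = 4; thirty-second rest = 1; whole = 32; quarter note = 8; dotted whole = 48; quarter = 8.
Adding: 4 + 3 + 2 + 12 + 2 + 2 + 4 + 1 + 32 + 8 + 48 + 8 = 126 thirty-second notes.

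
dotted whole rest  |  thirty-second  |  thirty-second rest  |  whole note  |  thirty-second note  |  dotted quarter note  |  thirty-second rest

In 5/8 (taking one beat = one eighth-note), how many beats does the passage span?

One eighth-note beat = 4 thirty-second notes.
Convert each value to thirty-second notes: dotted whole rest = 48; thirty-second = 1; thirty-second rest = 1; whole note = 32; thirty-second note = 1; dotted quarter note = 12; thirty-second rest = 1.
Sum: 48 + 1 + 1 + 32 + 1 + 12 + 1 = 96.
96 ÷ 4 = 24 beats.

24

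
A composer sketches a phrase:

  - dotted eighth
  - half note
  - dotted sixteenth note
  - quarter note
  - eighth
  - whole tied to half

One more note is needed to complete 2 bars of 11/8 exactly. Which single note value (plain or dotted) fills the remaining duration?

2 bars of 11/8 = 88 thirty-second notes.
Express everything in thirty-second notes: dotted eighth = 6; half note = 16; dotted sixteenth note = 3; quarter note = 8; eighth = 4; whole tied to half (whole + half) = 48.
Altogether 6 + 16 + 3 + 8 + 4 + 48 = 85.
Remaining: 88 − 85 = 3 thirty-second notes, which is a dotted sixteenth note.

dotted sixteenth note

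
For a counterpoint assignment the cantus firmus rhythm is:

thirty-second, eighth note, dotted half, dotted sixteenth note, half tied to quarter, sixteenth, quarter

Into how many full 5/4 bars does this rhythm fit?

1

One bar of 5/4 = 40 thirty-second notes.
Express everything in thirty-second notes: thirty-second = 1; eighth note = 4; dotted half = 24; dotted sixteenth note = 3; half tied to quarter (half + quarter) = 24; sixteenth = 2; quarter = 8.
Adding: 1 + 4 + 24 + 3 + 24 + 2 + 8 = 66.
66 ÷ 40 = 1 complete bar with 26 left over.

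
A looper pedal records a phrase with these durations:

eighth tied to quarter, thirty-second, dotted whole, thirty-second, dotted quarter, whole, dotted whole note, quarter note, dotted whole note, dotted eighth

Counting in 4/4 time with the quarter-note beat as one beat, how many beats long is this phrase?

One quarter-note beat = 8 thirty-second notes.
Express everything in thirty-second notes: eighth tied to quarter (eighth + quarter) = 12; thirty-second = 1; dotted whole = 48; thirty-second = 1; dotted quarter = 12; whole = 32; dotted whole note = 48; quarter note = 8; dotted whole note = 48; dotted eighth = 6.
Sum: 12 + 1 + 48 + 1 + 12 + 32 + 48 + 8 + 48 + 6 = 216.
216 ÷ 8 = 27 beats.

27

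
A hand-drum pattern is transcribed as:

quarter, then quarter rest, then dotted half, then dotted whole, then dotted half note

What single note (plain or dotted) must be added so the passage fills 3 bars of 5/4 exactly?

3 bars of 5/4 = 15 quarter notes.
Convert each value to quarter notes: quarter = 1; quarter rest = 1; dotted half = 3; dotted whole = 6; dotted half note = 3.
Adding: 1 + 1 + 3 + 6 + 3 = 14.
Remaining: 15 − 14 = 1 quarter note, which is a quarter note.

quarter note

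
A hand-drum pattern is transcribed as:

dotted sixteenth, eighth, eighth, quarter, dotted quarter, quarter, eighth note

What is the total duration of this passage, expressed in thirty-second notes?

Express everything in thirty-second notes: dotted sixteenth = 3; eighth = 4; eighth = 4; quarter = 8; dotted quarter = 12; quarter = 8; eighth note = 4.
Altogether 3 + 4 + 4 + 8 + 12 + 8 + 4 = 43 thirty-second notes.

43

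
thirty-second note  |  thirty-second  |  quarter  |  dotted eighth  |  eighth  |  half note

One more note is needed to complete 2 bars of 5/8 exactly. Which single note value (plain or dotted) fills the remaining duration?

2 bars of 5/8 = 40 thirty-second notes.
Each duration in thirty-second notes: thirty-second note = 1; thirty-second = 1; quarter = 8; dotted eighth = 6; eighth = 4; half note = 16.
Adding: 1 + 1 + 8 + 6 + 4 + 16 = 36.
Remaining: 40 − 36 = 4 thirty-second notes, which is a eighth note.

eighth note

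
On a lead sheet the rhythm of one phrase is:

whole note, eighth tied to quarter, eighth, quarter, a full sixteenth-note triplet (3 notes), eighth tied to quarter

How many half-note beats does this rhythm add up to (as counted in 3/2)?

4.5

One half-note beat = 4 eighth notes.
In eighth notes: whole note = 8; eighth tied to quarter (eighth + quarter) = 3; eighth = 1; quarter = 2; a full sixteenth-note triplet (3 notes) (three triplet sixteenths span one eighth) = 1; eighth tied to quarter (eighth + quarter) = 3.
Altogether 8 + 3 + 1 + 2 + 1 + 3 = 18.
18 ÷ 4 = 4.5 beats.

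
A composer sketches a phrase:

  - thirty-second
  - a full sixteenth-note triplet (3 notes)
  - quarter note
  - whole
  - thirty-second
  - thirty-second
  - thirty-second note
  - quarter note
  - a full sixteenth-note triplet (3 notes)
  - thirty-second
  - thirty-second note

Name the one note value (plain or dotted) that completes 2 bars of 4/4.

2 bars of 4/4 = 64 thirty-second notes.
Convert each value to thirty-second notes: thirty-second = 1; a full sixteenth-note triplet (3 notes) (three triplet sixteenths span one eighth) = 4; quarter note = 8; whole = 32; thirty-second = 1; thirty-second = 1; thirty-second note = 1; quarter note = 8; a full sixteenth-note triplet (3 notes) (three triplet sixteenths span one eighth) = 4; thirty-second = 1; thirty-second note = 1.
Adding: 1 + 4 + 8 + 32 + 1 + 1 + 1 + 8 + 4 + 1 + 1 = 62.
Remaining: 64 − 62 = 2 thirty-second notes, which is a sixteenth note.

sixteenth note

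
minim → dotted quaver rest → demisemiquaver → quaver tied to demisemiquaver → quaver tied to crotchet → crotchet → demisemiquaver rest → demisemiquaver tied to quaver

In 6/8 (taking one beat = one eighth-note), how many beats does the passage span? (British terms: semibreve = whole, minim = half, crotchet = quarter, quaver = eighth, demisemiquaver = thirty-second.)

13.5

One eighth-note beat = 4 thirty-second notes.
Each duration in thirty-second notes: minim = 16; dotted quaver rest = 6; demisemiquaver = 1; quaver tied to demisemiquaver (quaver + demisemiquaver) = 5; quaver tied to crotchet (quaver + crotchet) = 12; crotchet = 8; demisemiquaver rest = 1; demisemiquaver tied to quaver (demisemiquaver + quaver) = 5.
Altogether 16 + 6 + 1 + 5 + 12 + 8 + 1 + 5 = 54.
54 ÷ 4 = 13.5 beats.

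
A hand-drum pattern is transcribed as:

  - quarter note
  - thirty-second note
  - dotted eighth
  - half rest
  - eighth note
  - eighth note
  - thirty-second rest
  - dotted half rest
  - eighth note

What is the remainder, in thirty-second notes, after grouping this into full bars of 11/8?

One bar of 11/8 = 44 thirty-second notes.
Each duration in thirty-second notes: quarter note = 8; thirty-second note = 1; dotted eighth = 6; half rest = 16; eighth note = 4; eighth note = 4; thirty-second rest = 1; dotted half rest = 24; eighth note = 4.
Sum: 8 + 1 + 6 + 16 + 4 + 4 + 1 + 24 + 4 = 68.
68 ÷ 44 = 1 complete bar with 24 thirty-second notes remaining.

24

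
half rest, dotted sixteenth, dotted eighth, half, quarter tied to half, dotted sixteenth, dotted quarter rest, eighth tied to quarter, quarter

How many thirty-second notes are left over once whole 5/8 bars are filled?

0

One bar of 5/8 = 20 thirty-second notes.
Working in thirty-second notes: half rest = 16; dotted sixteenth = 3; dotted eighth = 6; half = 16; quarter tied to half (quarter + half) = 24; dotted sixteenth = 3; dotted quarter rest = 12; eighth tied to quarter (eighth + quarter) = 12; quarter = 8.
Sum: 16 + 3 + 6 + 16 + 24 + 3 + 12 + 12 + 8 = 100.
100 ÷ 20 = 5 complete bars with 0 thirty-second notes remaining.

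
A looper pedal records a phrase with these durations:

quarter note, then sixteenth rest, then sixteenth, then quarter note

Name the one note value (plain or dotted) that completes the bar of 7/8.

The bar of 7/8 = 14 sixteenth notes.
Express everything in sixteenth notes: quarter note = 4; sixteenth rest = 1; sixteenth = 1; quarter note = 4.
Adding: 4 + 1 + 1 + 4 = 10.
Remaining: 14 − 10 = 4 sixteenth notes, which is a quarter note.

quarter note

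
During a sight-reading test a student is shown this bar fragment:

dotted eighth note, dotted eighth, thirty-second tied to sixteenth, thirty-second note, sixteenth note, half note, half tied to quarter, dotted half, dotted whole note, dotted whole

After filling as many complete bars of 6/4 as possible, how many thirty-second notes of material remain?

34

One bar of 6/4 = 48 thirty-second notes.
In thirty-second notes: dotted eighth note = 6; dotted eighth = 6; thirty-second tied to sixteenth (thirty-second + sixteenth) = 3; thirty-second note = 1; sixteenth note = 2; half note = 16; half tied to quarter (half + quarter) = 24; dotted half = 24; dotted whole note = 48; dotted whole = 48.
Sum: 6 + 6 + 3 + 1 + 2 + 16 + 24 + 24 + 48 + 48 = 178.
178 ÷ 48 = 3 complete bars with 34 thirty-second notes remaining.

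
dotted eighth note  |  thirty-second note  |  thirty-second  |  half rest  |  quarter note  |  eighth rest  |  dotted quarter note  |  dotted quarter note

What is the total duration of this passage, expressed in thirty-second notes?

60

In thirty-second notes: dotted eighth note = 6; thirty-second note = 1; thirty-second = 1; half rest = 16; quarter note = 8; eighth rest = 4; dotted quarter note = 12; dotted quarter note = 12.
Sum: 6 + 1 + 1 + 16 + 8 + 4 + 12 + 12 = 60 thirty-second notes.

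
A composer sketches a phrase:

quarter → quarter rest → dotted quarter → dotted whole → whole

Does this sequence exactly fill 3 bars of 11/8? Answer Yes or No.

No

One bar of 11/8 = 11 eighth notes, so 3 bars = 33.
In eighth notes: quarter = 2; quarter rest = 2; dotted quarter = 3; dotted whole = 12; whole = 8.
Total: 2 + 2 + 3 + 12 + 8 = 27.
27 falls short of 33, so the answer is No.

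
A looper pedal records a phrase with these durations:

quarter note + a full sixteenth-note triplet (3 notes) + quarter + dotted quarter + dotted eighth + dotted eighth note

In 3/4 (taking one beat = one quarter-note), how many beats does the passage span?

One quarter-note beat = 4 sixteenth notes.
Express everything in sixteenth notes: quarter note = 4; a full sixteenth-note triplet (3 notes) (three triplet sixteenths span one eighth) = 2; quarter = 4; dotted quarter = 6; dotted eighth = 3; dotted eighth note = 3.
Altogether 4 + 2 + 4 + 6 + 3 + 3 = 22.
22 ÷ 4 = 5.5 beats.

5.5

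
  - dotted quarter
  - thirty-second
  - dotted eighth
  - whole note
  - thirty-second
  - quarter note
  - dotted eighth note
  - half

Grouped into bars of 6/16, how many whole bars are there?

One bar of 6/16 = 12 thirty-second notes.
Working in thirty-second notes: dotted quarter = 12; thirty-second = 1; dotted eighth = 6; whole note = 32; thirty-second = 1; quarter note = 8; dotted eighth note = 6; half = 16.
Total: 12 + 1 + 6 + 32 + 1 + 8 + 6 + 16 = 82.
82 ÷ 12 = 6 complete bars with 10 left over.

6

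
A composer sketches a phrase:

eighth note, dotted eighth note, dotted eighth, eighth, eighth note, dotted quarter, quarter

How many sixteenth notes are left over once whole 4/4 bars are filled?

6

One bar of 4/4 = 16 sixteenth notes.
Convert each value to sixteenth notes: eighth note = 2; dotted eighth note = 3; dotted eighth = 3; eighth = 2; eighth note = 2; dotted quarter = 6; quarter = 4.
Sum: 2 + 3 + 3 + 2 + 2 + 6 + 4 = 22.
22 ÷ 16 = 1 complete bar with 6 sixteenth notes remaining.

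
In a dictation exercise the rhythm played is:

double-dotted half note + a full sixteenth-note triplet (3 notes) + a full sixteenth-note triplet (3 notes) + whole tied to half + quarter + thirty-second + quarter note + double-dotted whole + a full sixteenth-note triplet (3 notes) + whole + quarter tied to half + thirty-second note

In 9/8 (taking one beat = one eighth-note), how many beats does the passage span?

54.5

One eighth-note beat = 4 thirty-second notes.
In thirty-second notes: double-dotted half note = 28; a full sixteenth-note triplet (3 notes) (three triplet sixteenths span one eighth) = 4; a full sixteenth-note triplet (3 notes) (three triplet sixteenths span one eighth) = 4; whole tied to half (whole + half) = 48; quarter = 8; thirty-second = 1; quarter note = 8; double-dotted whole = 56; a full sixteenth-note triplet (3 notes) (three triplet sixteenths span one eighth) = 4; whole = 32; quarter tied to half (quarter + half) = 24; thirty-second note = 1.
Sum: 28 + 4 + 4 + 48 + 8 + 1 + 8 + 56 + 4 + 32 + 24 + 1 = 218.
218 ÷ 4 = 54.5 beats.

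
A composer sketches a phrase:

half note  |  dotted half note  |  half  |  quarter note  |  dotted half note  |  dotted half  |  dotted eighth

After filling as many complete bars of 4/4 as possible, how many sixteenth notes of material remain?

11

One bar of 4/4 = 16 sixteenth notes.
Working in sixteenth notes: half note = 8; dotted half note = 12; half = 8; quarter note = 4; dotted half note = 12; dotted half = 12; dotted eighth = 3.
Altogether 8 + 12 + 8 + 4 + 12 + 12 + 3 = 59.
59 ÷ 16 = 3 complete bars with 11 sixteenth notes remaining.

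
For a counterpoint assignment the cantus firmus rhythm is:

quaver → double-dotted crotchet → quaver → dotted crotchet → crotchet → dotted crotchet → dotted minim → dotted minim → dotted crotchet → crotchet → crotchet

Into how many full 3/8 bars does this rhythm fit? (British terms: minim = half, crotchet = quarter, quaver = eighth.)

One bar of 3/8 = 6 sixteenth notes.
Express everything in sixteenth notes: quaver = 2; double-dotted crotchet = 7; quaver = 2; dotted crotchet = 6; crotchet = 4; dotted crotchet = 6; dotted minim = 12; dotted minim = 12; dotted crotchet = 6; crotchet = 4; crotchet = 4.
Altogether 2 + 7 + 2 + 6 + 4 + 6 + 12 + 12 + 6 + 4 + 4 = 65.
65 ÷ 6 = 10 complete bars with 5 left over.

10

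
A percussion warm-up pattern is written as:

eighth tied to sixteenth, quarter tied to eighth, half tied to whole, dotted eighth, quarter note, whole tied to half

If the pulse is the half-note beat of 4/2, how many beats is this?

8

One half-note beat = 8 sixteenth notes.
In sixteenth notes: eighth tied to sixteenth (eighth + sixteenth) = 3; quarter tied to eighth (quarter + eighth) = 6; half tied to whole (half + whole) = 24; dotted eighth = 3; quarter note = 4; whole tied to half (whole + half) = 24.
Adding: 3 + 6 + 24 + 3 + 4 + 24 = 64.
64 ÷ 8 = 8 beats.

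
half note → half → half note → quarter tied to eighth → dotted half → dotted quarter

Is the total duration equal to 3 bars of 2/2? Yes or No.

Yes

One bar of 2/2 = 8 eighth notes, so 3 bars = 24.
In eighth notes: half note = 4; half = 4; half note = 4; quarter tied to eighth (quarter + eighth) = 3; dotted half = 6; dotted quarter = 3.
Total: 4 + 4 + 4 + 3 + 6 + 3 = 24.
24 equals 24, so the answer is Yes.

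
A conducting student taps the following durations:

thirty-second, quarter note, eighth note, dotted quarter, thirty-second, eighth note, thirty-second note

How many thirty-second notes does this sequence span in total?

31

Working in thirty-second notes: thirty-second = 1; quarter note = 8; eighth note = 4; dotted quarter = 12; thirty-second = 1; eighth note = 4; thirty-second note = 1.
Total: 1 + 8 + 4 + 12 + 1 + 4 + 1 = 31 thirty-second notes.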